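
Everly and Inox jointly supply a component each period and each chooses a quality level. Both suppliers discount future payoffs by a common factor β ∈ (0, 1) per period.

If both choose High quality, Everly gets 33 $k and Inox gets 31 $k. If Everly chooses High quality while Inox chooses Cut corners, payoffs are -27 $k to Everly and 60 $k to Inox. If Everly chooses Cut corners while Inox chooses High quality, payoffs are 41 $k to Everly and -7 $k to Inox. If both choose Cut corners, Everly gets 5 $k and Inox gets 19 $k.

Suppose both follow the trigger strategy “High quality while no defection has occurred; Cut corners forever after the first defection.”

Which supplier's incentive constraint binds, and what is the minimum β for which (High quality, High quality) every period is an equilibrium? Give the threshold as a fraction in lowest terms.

Inox; β ≥ 29/41

Everly: cooperation gives 33 each period; deviation gives 41 once then 5 forever.
  33/(1−β) ≥ 41 + 5β/(1−β) ⇒ β ≥ 8/36 = 2/9.
Inox: cooperation gives 31 each period; deviation gives 60 once then 19 forever.
  β ≥ 29/41.
Both must hold, so the binding constraint is Inox's: β ≥ 29/41.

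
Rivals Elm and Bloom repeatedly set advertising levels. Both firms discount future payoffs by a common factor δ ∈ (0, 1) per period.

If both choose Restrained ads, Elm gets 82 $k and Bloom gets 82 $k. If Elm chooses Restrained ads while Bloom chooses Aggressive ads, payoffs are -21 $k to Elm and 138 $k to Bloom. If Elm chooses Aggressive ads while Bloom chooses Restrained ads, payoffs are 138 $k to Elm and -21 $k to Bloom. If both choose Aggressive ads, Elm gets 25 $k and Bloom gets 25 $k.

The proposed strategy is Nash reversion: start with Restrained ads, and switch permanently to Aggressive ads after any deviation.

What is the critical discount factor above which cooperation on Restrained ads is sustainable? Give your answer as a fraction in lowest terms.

82/(1−δ) ≥ 138 + 25δ/(1−δ)
82 ≥ 138 − 113δ
δ ≥ 56/113.

56/113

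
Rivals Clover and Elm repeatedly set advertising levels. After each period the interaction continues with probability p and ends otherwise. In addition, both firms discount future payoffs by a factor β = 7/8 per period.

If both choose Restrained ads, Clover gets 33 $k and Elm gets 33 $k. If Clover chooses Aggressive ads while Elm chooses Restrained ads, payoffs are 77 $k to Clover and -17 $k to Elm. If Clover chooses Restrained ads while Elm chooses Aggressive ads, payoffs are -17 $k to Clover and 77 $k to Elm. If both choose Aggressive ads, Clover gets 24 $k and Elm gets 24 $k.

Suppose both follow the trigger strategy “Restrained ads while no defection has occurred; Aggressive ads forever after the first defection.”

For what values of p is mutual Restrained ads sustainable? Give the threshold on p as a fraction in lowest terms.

352/371

With continuation probability p and discount β, the effective per-period discount factor is βp.
Grim-trigger IC: βp ≥ (77−33)/(77−24) = 44/53.
So p ≥ (44/53)/(7/8) = 352/371.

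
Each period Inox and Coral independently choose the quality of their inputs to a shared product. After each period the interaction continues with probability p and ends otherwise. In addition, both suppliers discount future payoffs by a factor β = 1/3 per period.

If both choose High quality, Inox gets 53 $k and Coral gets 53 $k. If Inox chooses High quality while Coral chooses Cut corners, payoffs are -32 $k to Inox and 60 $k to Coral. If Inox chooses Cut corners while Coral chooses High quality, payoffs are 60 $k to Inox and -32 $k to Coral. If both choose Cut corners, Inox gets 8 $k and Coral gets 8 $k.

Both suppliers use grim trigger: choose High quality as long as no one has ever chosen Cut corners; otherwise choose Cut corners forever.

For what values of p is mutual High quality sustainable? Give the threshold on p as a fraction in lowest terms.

With continuation probability p and discount β, the effective per-period discount factor is βp.
Grim-trigger IC: βp ≥ (60−53)/(60−8) = 7/52.
So p ≥ (7/52)/(1/3) = 21/52.

21/52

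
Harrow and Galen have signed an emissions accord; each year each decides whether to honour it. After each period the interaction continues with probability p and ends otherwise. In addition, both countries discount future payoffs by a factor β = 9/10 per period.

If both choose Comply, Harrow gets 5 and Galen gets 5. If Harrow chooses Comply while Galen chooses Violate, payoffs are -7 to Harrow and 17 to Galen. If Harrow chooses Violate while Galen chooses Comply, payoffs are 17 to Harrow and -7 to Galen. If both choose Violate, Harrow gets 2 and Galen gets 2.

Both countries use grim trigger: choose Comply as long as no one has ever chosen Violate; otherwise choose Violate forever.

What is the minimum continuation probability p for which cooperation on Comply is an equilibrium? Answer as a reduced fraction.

8/9

With continuation probability p and discount β, the effective per-period discount factor is βp.
Grim-trigger IC: βp ≥ (17−5)/(17−2) = 4/5.
So p ≥ (4/5)/(9/10) = 8/9.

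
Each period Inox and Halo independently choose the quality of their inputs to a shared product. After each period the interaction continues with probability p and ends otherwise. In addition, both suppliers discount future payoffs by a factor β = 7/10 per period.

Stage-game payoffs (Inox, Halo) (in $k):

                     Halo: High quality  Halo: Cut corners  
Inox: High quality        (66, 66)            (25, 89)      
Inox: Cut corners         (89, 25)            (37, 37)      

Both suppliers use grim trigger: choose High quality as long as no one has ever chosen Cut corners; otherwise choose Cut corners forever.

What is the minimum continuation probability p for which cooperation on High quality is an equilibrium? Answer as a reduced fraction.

115/182

Expected continuation weight on next period's payoff is β·p = 7/10·p, which plays the role of the discount factor.
Cooperation requires 7/10·p ≥ (89−66)/(89−37) = 23/52, hence p ≥ 115/182.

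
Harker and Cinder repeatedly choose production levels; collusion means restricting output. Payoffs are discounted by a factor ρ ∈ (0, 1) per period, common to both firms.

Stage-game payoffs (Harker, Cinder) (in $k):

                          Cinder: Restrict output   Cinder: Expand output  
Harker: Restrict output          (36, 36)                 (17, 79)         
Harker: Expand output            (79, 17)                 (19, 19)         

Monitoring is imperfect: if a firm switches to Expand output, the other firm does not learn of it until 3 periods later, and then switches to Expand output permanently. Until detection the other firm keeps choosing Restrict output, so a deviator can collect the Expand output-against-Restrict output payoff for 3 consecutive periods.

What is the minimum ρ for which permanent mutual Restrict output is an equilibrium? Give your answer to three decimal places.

0.895

Deviating for the 3 undetected periods gains 79−36 = 43 per period over cooperation, then loses 36−19 = 17 per period forever once punishment starts.
Gain: 43(1 + ρ + … + ρ^2); loss: 17·ρ^3/(1−ρ).
No profitable deviation ⇔ 43(1−ρ^3) ≤ 17·ρ^3, i.e. ρ^3 ≥ 43/(43+17) = 43/60.
Hence ρ ≥ (43/60)^(1/3) ≈ 0.895.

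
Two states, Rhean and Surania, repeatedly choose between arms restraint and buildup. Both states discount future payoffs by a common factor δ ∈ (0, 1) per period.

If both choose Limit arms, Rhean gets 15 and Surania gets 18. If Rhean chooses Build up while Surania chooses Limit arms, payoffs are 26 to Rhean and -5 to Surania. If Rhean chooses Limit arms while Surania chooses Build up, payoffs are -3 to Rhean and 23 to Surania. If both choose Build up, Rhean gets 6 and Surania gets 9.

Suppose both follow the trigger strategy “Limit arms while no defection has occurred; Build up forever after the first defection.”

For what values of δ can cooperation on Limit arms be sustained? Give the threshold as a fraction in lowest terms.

Rhean's threshold: (26−15)/(26−6) = 11/20.
Surania's threshold: (23−18)/(23−9) = 5/14.
11/20 > 5/14, so Rhean binds and δ* = 11/20.

11/20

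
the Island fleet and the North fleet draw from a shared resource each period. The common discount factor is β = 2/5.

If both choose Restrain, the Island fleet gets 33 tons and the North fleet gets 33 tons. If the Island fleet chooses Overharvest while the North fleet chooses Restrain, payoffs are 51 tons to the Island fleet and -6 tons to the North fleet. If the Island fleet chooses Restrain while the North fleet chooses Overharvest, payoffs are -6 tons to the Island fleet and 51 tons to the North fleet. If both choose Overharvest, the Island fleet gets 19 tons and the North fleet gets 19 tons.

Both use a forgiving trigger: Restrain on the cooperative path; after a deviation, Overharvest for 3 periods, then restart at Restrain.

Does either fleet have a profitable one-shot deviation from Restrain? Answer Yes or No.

Yes

Comparing payoff streams over the 4 periods until play realigns: cooperate → 33(1+β+…+β^3); deviate → 51 + 19(β+…+β^3).
Cooperation is sustained iff (33−19)(β+…+β^3) ≥ 51−33.
β+…+β^3 = 2/5·(1−(2/5)^3)/(1−2/5) = 0.6240, and (51−33)/(33−19) = 1.2857.
0.6240 < 1.2857, so cooperation is not sustainable.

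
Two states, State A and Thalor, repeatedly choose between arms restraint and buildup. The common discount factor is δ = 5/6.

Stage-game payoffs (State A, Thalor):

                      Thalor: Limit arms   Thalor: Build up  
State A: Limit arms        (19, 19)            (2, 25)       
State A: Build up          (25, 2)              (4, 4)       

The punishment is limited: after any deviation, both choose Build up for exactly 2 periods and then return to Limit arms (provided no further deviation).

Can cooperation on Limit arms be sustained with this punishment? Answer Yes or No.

Comparing payoff streams over the 3 periods until play realigns: cooperate → 19(1+δ+…+δ^2); deviate → 25 + 4(δ+…+δ^2).
Cooperation is sustained iff (19−4)(δ+…+δ^2) ≥ 25−19.
δ+…+δ^2 = 5/6·(1−(5/6)^2)/(1−5/6) = 1.5278, and (25−19)/(19−4) = 0.4000.
1.5278 ≥ 0.4000, so cooperation is sustainable.

Yes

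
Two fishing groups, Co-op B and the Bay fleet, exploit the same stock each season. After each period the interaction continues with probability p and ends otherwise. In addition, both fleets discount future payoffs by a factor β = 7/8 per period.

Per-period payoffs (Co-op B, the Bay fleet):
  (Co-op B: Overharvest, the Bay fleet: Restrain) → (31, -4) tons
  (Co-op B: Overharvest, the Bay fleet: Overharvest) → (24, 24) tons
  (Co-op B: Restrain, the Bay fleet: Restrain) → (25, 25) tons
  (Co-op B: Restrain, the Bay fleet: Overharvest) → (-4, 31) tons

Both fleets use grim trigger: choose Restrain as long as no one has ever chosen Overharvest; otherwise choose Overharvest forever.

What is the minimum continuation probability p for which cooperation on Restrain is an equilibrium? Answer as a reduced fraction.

Expected continuation weight on next period's payoff is β·p = 7/8·p, which plays the role of the discount factor.
Cooperation requires 7/8·p ≥ (31−25)/(31−24) = 6/7, hence p ≥ 48/49.

48/49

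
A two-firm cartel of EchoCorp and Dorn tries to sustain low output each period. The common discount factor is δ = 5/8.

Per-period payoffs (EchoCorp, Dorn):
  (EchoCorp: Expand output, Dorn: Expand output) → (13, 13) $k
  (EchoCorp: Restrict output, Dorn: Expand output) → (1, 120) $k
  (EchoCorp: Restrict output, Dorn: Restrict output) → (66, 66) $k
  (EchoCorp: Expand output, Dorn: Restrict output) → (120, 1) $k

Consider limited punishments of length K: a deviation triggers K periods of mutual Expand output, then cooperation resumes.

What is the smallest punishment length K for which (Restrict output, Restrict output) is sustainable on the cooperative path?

IC: δ(1−δ^K)/(1−δ) ≥ (120−66)/(66−13) = 54/53.
With δ = 5/8: need 1 − δ^K ≥ 54/53·(1−5/8)/(5/8), i.e. δ^K ≤ 0.3887.
Since (5/8)^2 = 0.3906 and (5/8)^3 = 0.2441, the smallest such K is 3.

3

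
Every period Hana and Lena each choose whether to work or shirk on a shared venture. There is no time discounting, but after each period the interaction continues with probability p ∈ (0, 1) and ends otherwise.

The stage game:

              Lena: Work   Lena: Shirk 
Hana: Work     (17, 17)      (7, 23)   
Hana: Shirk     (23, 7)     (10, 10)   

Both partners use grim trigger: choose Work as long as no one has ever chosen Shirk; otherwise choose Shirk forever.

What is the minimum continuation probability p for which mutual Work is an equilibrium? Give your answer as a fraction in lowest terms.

Expected cooperation value is 17 + p·17 + p²·17 + … = 17/(1−p); deviation gives 23 + p·10/(1−p).
17 ≥ 23(1−p) + 10p ⇒ 13p ≥ 6 ⇒ p ≥ 6/13.

6/13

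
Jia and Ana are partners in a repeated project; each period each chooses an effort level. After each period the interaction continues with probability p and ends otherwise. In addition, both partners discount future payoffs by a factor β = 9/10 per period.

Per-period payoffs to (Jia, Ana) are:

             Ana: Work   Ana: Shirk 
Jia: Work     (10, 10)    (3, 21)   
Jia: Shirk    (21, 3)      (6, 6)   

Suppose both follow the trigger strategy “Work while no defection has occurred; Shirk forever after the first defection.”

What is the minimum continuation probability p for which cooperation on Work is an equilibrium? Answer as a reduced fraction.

22/27

Expected continuation weight on next period's payoff is β·p = 9/10·p, which plays the role of the discount factor.
Cooperation requires 9/10·p ≥ (21−10)/(21−6) = 11/15, hence p ≥ 22/27.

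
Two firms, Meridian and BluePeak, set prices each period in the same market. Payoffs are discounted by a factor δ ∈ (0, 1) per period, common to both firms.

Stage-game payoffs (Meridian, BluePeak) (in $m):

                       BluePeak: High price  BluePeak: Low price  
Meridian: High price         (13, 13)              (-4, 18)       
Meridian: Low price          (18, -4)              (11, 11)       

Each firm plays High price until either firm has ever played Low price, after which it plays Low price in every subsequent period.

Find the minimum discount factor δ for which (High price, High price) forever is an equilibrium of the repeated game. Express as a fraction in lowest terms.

5/7

One-period gain from deviating is 18 − 13 = 5. The loss is 13 − 11 = 2 in every subsequent period, with present value 2·δ/(1−δ).
Deviation is unprofitable when 2·δ/(1−δ) ≥ 5, i.e. δ/(1−δ) ≥ 5/2.
Equivalently δ ≥ 5/(5+2) = 5/7.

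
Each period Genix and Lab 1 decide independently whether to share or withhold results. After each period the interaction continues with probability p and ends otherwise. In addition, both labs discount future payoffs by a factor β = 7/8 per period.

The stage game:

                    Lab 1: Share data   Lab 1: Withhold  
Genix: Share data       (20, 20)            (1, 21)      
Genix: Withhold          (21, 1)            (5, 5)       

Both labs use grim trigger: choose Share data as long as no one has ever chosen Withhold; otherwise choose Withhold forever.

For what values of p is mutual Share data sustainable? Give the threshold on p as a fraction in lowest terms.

With continuation probability p and discount β, the effective per-period discount factor is βp.
Grim-trigger IC: βp ≥ (21−20)/(21−5) = 1/16.
So p ≥ (1/16)/(7/8) = 1/14.

1/14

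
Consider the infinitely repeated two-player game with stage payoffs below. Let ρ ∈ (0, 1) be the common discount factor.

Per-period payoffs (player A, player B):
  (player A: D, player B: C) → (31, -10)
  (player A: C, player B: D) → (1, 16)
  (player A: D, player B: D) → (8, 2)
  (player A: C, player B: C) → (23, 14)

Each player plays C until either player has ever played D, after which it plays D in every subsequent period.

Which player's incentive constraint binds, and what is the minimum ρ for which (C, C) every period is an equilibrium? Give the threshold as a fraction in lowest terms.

player A: cooperation gives 23 each period; deviation gives 31 once then 8 forever.
  23/(1−ρ) ≥ 31 + 8ρ/(1−ρ) ⇒ ρ ≥ 8/23.
player B: cooperation gives 14 each period; deviation gives 16 once then 2 forever.
  ρ ≥ 2/14 = 1/7.
Both must hold, so the binding constraint is player A's: ρ ≥ 8/23.

player A; ρ ≥ 8/23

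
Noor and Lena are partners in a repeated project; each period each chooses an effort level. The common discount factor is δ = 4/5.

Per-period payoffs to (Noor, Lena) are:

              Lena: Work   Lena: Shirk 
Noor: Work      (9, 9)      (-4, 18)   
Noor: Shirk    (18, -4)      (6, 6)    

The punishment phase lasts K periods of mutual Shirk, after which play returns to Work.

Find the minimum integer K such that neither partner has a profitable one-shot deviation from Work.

IC: δ(1−δ^K)/(1−δ) ≥ (18−9)/(9−6) = 3.
With δ = 4/5: need 1 − δ^K ≥ 3·(1−4/5)/(4/5), i.e. δ^K ≤ 0.2500.
Since (4/5)^6 = 0.2621 and (4/5)^7 = 0.2097, the smallest such K is 7.

7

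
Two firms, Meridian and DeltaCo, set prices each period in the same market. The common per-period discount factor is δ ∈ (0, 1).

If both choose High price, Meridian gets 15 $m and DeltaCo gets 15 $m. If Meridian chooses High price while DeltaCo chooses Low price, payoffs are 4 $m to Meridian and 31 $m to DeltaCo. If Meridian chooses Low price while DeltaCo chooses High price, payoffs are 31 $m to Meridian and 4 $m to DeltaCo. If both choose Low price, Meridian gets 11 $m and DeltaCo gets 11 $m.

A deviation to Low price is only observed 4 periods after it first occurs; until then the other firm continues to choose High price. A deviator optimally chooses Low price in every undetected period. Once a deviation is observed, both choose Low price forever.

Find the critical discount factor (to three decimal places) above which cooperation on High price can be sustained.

A deviator earns 31 for 4 periods, then 11 forever; cooperating earns 15 forever. Multiplying the IC by (1−δ):
15 ≥ 31(1−δ^4) + 11δ^4, so 20·δ^4 ≥ 16 and δ^4 ≥ 4/5.
δ ≥ (4/5)^(1/4) ≈ 0.946.

0.946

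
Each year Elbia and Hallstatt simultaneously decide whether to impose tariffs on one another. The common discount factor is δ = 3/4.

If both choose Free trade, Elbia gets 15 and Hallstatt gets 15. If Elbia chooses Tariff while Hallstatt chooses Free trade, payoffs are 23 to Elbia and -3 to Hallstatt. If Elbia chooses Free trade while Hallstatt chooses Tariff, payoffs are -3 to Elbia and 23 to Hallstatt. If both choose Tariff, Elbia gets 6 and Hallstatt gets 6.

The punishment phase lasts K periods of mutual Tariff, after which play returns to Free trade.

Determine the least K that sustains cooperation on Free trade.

IC: δ(1−δ^K)/(1−δ) ≥ (23−15)/(15−6) = 8/9.
With δ = 3/4: need 1 − δ^K ≥ 8/9·(1−3/4)/(3/4), i.e. δ^K ≤ 0.7037.
Since (3/4)^1 = 0.7500 and (3/4)^2 = 0.5625, the smallest such K is 2.

2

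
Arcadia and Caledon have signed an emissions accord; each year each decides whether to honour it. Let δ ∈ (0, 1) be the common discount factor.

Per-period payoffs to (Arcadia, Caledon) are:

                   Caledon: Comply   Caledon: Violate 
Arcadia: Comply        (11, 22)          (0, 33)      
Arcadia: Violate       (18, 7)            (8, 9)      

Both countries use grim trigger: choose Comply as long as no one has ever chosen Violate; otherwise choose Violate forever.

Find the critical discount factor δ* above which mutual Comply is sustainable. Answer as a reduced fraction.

7/10

Arcadia's threshold: (18−11)/(18−8) = 7/10.
Caledon's threshold: (33−22)/(33−9) = 11/24.
7/10 > 11/24, so Arcadia binds and δ* = 7/10.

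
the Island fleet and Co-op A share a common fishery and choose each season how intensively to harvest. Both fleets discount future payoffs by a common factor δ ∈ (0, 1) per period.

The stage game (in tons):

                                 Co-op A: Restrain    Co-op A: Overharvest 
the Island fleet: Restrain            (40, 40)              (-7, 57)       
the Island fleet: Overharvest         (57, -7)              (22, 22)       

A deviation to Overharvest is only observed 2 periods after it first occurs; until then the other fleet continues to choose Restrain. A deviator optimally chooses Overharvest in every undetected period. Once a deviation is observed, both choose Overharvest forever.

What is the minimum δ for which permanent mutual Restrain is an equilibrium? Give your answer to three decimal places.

0.697

The best deviation is to choose Overharvest for all 2 undetected periods, earning 57 each, then 22 forever once detected.
Deviation value: 57(1−δ^2)/(1−δ) + 22δ^2/(1−δ); cooperation value: 40/(1−δ).
IC: 40 ≥ 57(1−δ^2) + 22δ^2 = 57 − 35δ^2.
So δ^2 ≥ 17/35, giving δ ≥ (17/35)^(1/2) ≈ 0.697.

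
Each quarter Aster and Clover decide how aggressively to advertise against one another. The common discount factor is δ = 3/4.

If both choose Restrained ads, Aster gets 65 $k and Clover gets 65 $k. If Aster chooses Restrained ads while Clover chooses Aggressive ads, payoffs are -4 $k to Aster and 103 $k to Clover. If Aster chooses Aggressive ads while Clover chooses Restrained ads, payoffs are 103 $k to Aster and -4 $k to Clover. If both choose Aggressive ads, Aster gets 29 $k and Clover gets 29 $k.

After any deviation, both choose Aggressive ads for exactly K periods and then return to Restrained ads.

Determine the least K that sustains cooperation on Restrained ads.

2

IC: δ(1−δ^K)/(1−δ) ≥ (103−65)/(65−29) = 19/18.
With δ = 3/4: need 1 − δ^K ≥ 19/18·(1−3/4)/(3/4), i.e. δ^K ≤ 0.6481.
Since (3/4)^1 = 0.7500 and (3/4)^2 = 0.5625, the smallest such K is 2.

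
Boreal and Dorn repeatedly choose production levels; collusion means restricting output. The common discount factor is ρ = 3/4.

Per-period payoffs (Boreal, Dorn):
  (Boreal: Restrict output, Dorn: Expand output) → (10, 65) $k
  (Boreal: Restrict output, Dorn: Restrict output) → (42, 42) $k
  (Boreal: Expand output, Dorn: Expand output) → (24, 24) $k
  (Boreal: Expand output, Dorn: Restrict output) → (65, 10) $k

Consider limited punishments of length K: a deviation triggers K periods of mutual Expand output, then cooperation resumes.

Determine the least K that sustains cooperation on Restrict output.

Need Σ_{k=1}^{K} ρ^k ≥ (65−42)/(42−24) = 1.2778 at ρ = 3/4.
At K = 1 the sum is 0.7500 < 1.2778; at K = 2 it is 1.3125 ≥ 1.2778.
So the minimum punishment length is K = 2.

2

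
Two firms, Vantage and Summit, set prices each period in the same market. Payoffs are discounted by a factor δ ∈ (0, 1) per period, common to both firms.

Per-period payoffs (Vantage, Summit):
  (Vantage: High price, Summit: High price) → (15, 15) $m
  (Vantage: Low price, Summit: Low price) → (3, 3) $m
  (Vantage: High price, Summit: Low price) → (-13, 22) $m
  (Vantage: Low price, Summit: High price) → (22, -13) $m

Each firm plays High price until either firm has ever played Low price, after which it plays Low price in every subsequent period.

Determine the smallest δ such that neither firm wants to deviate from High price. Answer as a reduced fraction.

7/19

Under grim trigger the critical discount factor is (T−C)/(T−P) with T = 22, C = 15, P = 3.
δ* = (22−15)/(22−3) = 7/19.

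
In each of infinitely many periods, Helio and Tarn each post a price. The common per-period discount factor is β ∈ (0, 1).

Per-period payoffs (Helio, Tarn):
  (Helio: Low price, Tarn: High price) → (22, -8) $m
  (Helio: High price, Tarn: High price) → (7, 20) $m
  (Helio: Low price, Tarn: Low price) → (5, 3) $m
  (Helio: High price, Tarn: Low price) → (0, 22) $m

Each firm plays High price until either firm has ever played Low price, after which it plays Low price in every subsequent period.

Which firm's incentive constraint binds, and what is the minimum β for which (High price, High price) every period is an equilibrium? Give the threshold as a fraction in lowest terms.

Helio; β ≥ 15/17

Helio's threshold: (22−7)/(22−5) = 15/17.
Tarn's threshold: (22−20)/(22−3) = 2/19.
15/17 > 2/19, so Helio binds and β* = 15/17.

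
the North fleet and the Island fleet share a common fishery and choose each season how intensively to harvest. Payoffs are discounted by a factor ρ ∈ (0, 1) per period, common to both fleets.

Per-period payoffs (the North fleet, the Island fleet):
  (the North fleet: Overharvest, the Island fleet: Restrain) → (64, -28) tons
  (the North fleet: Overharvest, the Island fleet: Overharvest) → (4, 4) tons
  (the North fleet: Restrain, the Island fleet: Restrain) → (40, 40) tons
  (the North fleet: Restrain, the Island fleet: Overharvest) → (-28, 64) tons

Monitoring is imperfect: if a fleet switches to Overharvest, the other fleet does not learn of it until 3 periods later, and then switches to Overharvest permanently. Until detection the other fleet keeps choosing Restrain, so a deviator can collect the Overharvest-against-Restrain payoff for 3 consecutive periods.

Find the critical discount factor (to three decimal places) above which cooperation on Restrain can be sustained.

Deviating for the 3 undetected periods gains 64−40 = 24 per period over cooperation, then loses 40−4 = 36 per period forever once punishment starts.
Gain: 24(1 + ρ + … + ρ^2); loss: 36·ρ^3/(1−ρ).
No profitable deviation ⇔ 24(1−ρ^3) ≤ 36·ρ^3, i.e. ρ^3 ≥ 24/(24+36) = 2/5.
Hence ρ ≥ (2/5)^(1/3) ≈ 0.737.

0.737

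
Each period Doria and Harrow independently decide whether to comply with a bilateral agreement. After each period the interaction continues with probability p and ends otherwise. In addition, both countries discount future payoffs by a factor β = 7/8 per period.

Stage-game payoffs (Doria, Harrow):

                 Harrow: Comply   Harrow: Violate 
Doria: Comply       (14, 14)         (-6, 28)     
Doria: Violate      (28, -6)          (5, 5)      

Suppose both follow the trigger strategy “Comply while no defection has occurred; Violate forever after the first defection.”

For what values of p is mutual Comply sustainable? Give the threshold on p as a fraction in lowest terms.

With continuation probability p and discount β, the effective per-period discount factor is βp.
Grim-trigger IC: βp ≥ (28−14)/(28−5) = 14/23.
So p ≥ (14/23)/(7/8) = 16/23.

16/23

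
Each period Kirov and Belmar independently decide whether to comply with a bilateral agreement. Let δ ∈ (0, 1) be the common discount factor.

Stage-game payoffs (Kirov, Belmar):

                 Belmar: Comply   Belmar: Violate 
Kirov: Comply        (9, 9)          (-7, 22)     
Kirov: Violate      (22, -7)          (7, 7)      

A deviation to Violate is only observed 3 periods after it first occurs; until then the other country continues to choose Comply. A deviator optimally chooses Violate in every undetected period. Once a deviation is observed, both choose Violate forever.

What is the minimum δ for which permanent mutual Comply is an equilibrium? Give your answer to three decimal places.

0.953

The best deviation is to choose Violate for all 3 undetected periods, earning 22 each, then 7 forever once detected.
Deviation value: 22(1−δ^3)/(1−δ) + 7δ^3/(1−δ); cooperation value: 9/(1−δ).
IC: 9 ≥ 22(1−δ^3) + 7δ^3 = 22 − 15δ^3.
So δ^3 ≥ 13/15, giving δ ≥ (13/15)^(1/3) ≈ 0.953.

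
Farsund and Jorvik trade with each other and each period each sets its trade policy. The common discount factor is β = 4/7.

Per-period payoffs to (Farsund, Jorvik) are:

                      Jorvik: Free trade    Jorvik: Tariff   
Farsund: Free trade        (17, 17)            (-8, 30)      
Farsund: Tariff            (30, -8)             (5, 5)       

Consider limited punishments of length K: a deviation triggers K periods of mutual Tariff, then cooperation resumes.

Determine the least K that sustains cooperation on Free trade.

3

Need Σ_{k=1}^{K} β^k ≥ (30−17)/(17−5) = 1.0833 at β = 4/7.
At K = 2 the sum is 0.8980 < 1.0833; at K = 3 it is 1.0845 ≥ 1.0833.
So the minimum punishment length is K = 3.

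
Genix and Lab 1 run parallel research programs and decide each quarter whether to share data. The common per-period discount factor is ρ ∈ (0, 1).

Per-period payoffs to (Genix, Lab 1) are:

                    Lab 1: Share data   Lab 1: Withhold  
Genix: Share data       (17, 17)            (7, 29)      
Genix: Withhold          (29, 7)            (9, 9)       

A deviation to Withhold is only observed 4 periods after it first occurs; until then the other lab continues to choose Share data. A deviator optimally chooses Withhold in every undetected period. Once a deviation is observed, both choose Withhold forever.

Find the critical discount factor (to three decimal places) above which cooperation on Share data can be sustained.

0.880

Deviating for the 4 undetected periods gains 29−17 = 12 per period over cooperation, then loses 17−9 = 8 per period forever once punishment starts.
Gain: 12(1 + ρ + … + ρ^3); loss: 8·ρ^4/(1−ρ).
No profitable deviation ⇔ 12(1−ρ^4) ≤ 8·ρ^4, i.e. ρ^4 ≥ 12/(12+8) = 3/5.
Hence ρ ≥ (3/5)^(1/4) ≈ 0.880.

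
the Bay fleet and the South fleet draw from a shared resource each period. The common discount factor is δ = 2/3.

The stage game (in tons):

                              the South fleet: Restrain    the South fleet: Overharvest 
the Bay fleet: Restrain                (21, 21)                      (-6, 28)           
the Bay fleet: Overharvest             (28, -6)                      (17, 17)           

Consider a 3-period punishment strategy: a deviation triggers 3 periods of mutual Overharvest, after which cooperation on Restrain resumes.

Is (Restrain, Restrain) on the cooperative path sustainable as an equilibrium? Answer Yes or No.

IC: δ+…+δ^3 ≥ (28−21)/(21−17) = 7/4.
At δ = 2/3: partial sum = 1.4074 < 1.7500. Cooperation not sustainable.

No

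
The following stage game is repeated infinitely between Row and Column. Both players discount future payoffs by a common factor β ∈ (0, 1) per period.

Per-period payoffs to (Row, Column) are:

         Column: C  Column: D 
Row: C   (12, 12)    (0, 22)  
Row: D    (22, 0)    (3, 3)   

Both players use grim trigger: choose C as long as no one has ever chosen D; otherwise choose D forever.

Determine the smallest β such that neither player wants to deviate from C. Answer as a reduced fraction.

10/19

Under grim trigger the critical discount factor is (T−C)/(T−P) with T = 22, C = 12, P = 3.
β* = (22−12)/(22−3) = 10/19.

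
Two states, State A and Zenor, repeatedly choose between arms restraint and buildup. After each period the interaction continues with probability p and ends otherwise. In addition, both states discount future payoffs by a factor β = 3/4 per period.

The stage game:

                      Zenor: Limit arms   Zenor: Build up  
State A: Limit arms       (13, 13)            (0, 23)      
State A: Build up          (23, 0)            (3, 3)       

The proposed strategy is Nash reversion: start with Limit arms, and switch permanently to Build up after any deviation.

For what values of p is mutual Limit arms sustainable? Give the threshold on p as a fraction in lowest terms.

2/3

Expected continuation weight on next period's payoff is β·p = 3/4·p, which plays the role of the discount factor.
Cooperation requires 3/4·p ≥ (23−13)/(23−3) = 1/2, hence p ≥ 2/3.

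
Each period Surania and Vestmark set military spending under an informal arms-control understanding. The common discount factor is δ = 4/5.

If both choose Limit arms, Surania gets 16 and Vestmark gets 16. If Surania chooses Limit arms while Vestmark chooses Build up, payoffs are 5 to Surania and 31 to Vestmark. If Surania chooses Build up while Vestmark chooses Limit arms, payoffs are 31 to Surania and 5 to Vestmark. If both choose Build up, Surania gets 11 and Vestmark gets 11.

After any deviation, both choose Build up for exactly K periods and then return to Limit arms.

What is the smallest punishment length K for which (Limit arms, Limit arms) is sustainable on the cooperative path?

Need Σ_{k=1}^{K} δ^k ≥ (31−16)/(16−11) = 3.0000 at δ = 4/5.
At K = 6 the sum is 2.9514 < 3.0000; at K = 7 it is 3.1611 ≥ 3.0000.
So the minimum punishment length is K = 7.

7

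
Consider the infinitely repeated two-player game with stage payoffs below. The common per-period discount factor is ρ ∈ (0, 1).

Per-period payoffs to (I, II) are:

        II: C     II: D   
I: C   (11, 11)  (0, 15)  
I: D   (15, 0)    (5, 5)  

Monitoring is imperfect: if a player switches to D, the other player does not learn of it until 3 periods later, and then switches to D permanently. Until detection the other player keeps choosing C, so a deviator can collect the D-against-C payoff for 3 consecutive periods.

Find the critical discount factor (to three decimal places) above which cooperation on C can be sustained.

0.737

Deviating for the 3 undetected periods gains 15−11 = 4 per period over cooperation, then loses 11−5 = 6 per period forever once punishment starts.
Gain: 4(1 + ρ + … + ρ^2); loss: 6·ρ^3/(1−ρ).
No profitable deviation ⇔ 4(1−ρ^3) ≤ 6·ρ^3, i.e. ρ^3 ≥ 4/(4+6) = 2/5.
Hence ρ ≥ (2/5)^(1/3) ≈ 0.737.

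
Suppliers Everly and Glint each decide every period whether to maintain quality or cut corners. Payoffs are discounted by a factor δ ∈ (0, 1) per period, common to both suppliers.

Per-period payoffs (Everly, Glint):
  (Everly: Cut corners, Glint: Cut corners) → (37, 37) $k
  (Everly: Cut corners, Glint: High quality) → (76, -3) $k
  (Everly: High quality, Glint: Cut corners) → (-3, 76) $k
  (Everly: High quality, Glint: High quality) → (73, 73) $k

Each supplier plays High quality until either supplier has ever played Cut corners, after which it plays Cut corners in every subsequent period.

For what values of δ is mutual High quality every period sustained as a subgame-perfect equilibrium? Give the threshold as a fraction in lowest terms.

1/13

Cooperation forever yields 73 each period: 73/(1−δ).
Deviating yields 76 once, then 37 forever: 76 + 37δ/(1−δ).
No profitable deviation requires 73/(1−δ) ≥ 76 + 37δ/(1−δ).
Multiplying by (1−δ): 73 ≥ 76(1−δ) + 37δ = 76 − 39δ.
So 39δ ≥ 3, i.e. δ ≥ 3/39 = 1/13.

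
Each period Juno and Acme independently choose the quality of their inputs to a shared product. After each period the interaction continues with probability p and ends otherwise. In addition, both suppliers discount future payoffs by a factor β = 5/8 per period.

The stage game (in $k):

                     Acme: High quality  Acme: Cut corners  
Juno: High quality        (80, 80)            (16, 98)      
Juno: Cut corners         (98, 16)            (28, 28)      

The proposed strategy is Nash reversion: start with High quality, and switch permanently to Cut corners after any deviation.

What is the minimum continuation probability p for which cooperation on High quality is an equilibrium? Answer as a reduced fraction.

Expected continuation weight on next period's payoff is β·p = 5/8·p, which plays the role of the discount factor.
Cooperation requires 5/8·p ≥ (98−80)/(98−28) = 9/35, hence p ≥ 72/175.

72/175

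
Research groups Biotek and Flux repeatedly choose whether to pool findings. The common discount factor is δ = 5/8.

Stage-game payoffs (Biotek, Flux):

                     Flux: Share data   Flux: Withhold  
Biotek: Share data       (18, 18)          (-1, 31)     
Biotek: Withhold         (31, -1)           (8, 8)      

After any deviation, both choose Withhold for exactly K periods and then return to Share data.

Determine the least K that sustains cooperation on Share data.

Need Σ_{k=1}^{K} δ^k ≥ (31−18)/(18−8) = 1.3000 at δ = 5/8.
At K = 3 the sum is 1.2598 < 1.3000; at K = 4 it is 1.4124 ≥ 1.3000.
So the minimum punishment length is K = 4.

4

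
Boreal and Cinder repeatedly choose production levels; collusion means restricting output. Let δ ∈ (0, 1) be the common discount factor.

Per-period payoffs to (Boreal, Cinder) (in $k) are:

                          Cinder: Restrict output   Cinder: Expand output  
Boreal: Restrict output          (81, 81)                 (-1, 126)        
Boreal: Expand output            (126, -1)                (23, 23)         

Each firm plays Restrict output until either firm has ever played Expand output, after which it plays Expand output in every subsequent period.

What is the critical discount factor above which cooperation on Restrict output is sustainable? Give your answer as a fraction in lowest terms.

81/(1−δ) ≥ 126 + 23δ/(1−δ)
81 ≥ 126 − 103δ
δ ≥ 45/103.

45/103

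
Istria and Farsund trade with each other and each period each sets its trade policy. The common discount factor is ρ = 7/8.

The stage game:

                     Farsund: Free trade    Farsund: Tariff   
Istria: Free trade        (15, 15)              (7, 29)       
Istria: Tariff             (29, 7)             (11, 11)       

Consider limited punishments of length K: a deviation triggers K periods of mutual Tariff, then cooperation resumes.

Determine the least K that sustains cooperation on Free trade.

6

No profitable deviation requires (15−11)(ρ+…+ρ^K) ≥ 29−15, i.e. ρ+…+ρ^K ≥ 7/2 ≈ 3.5000.
With ρ = 7/8, the partial sums are K=1: 0.8750, K=2: 1.6406, K=3: 2.3105, K=4: 2.8967, K=5: 3.4096, K=6: 3.8584.
K = 6 is the first length at which the sum reaches 3.5000.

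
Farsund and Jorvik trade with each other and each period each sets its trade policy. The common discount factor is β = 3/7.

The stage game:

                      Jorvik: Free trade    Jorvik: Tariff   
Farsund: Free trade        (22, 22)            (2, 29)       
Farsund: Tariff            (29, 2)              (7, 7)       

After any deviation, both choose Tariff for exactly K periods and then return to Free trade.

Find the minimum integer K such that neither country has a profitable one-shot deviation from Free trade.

No profitable deviation requires (22−7)(β+…+β^K) ≥ 29−22, i.e. β+…+β^K ≥ 7/15 ≈ 0.4667.
With β = 3/7, the partial sums are K=1: 0.4286, K=2: 0.6122.
K = 2 is the first length at which the sum reaches 0.4667.

2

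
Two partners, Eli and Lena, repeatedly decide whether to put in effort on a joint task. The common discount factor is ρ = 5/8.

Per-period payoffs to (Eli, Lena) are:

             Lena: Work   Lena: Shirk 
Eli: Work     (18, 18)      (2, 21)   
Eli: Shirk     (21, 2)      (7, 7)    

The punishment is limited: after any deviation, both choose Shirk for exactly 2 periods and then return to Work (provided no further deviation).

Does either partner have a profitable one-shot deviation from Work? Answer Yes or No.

No

A one-shot deviation gives 21 now, then 7 for 2 periods, then back to 18.
Gain from deviating: (21−18) today; loss: (18−7) in each of the next 2 periods.
No-deviation condition: (18−7)(ρ+…+ρ^2) ≥ 21−18, i.e. ρ+…+ρ^2 ≥ 3/11.
At ρ = 5/8: ρ+…+ρ^2 = 1.0156 ≥ 0.2727.
So cooperation is sustainable.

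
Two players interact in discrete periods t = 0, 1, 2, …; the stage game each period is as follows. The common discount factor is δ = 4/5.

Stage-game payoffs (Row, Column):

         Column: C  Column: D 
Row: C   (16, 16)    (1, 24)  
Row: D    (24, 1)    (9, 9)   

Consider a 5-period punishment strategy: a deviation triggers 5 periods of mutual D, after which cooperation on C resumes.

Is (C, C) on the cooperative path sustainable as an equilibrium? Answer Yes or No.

Yes

IC: δ+…+δ^5 ≥ (24−16)/(16−9) = 8/7.
At δ = 4/5: partial sum = 2.6893 ≥ 1.1429. Cooperation sustainable.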